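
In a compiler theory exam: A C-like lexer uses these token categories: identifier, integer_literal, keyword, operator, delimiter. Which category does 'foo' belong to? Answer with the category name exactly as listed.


Token: 'foo'
Checking categories:
  identifier: YES
  integer_literal: no
  operator: no
  keyword: no
  delimiter: no
Category: identifier

identifier


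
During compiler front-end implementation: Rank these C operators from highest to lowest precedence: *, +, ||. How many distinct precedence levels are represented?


Looking up precedence for each operator:
  * -> precedence 6
  + -> precedence 5
  || -> precedence 1
Sorted highest to lowest: *, +, ||
Distinct precedence values: [6, 5, 1]
Number of distinct levels: 3

3


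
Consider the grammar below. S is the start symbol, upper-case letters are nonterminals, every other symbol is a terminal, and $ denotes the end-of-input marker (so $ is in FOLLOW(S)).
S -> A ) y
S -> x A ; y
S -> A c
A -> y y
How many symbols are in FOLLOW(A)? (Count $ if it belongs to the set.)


S is the start symbol and does not occur in any rule body, so FOLLOW(S) = {$}.
Examining every occurrence of A in a rule body:
  S -> A ) y : A is followed by terminal ')' -> add ')'
  S -> x A ; y : A is followed by terminal ';' -> add ';'
  S -> A c : A is followed by terminal 'c' -> add 'c'
  A -> y y : A does not occur in the body -> contributes nothing
FOLLOW(A) = {), ;, c}
Count: 3

3


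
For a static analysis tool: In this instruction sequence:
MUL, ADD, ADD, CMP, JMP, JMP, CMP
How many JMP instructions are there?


Scanning instruction sequence for JMP:
  Position 1: MUL
  Position 2: ADD
  Position 3: ADD
  Position 4: CMP
  Position 5: JMP <- MATCH
  Position 6: JMP <- MATCH
  Position 7: CMP
Matches at positions: [5, 6]
Total JMP count: 2

2


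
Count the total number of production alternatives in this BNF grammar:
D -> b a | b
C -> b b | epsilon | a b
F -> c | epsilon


Counting alternatives per rule:
  D: 2 alternative(s)
  C: 3 alternative(s)
  F: 2 alternative(s)
Sum: 2 + 3 + 2 = 7

7


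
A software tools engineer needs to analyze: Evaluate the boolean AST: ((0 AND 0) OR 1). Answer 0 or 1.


Step 1: Evaluate inner node
  0 AND 0 = 0
Step 2: Evaluate root node
  0 OR 1 = 1

1


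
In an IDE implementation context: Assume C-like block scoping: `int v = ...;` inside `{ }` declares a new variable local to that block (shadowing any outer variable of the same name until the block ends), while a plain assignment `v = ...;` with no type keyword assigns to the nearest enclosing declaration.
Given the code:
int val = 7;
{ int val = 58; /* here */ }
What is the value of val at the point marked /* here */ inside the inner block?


Analyzing scoping rules:
Outer scope: declares val = 7
Inner block: 'int val = 58;' declares a NEW val that shadows the outer one
Inside the block the inner declaration is in scope -> 58
Result: 58

58


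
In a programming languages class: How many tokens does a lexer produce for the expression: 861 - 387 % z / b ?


Scanning '861 - 387 % z / b'
Token 1: '861' -> integer_literal
Token 2: '-' -> operator
Token 3: '387' -> integer_literal
Token 4: '%' -> operator
Token 5: 'z' -> identifier
Token 6: '/' -> operator
Token 7: 'b' -> identifier
Total tokens: 7

7


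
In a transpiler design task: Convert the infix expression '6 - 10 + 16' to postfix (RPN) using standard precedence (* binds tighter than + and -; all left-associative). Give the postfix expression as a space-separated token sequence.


Applying the shunting-yard algorithm:
  Operand 6 -> output
  Push '-' onto operator stack -> op-stack: [-]
  Operand 10 -> output
  See '+' (prec 1); top '-' (prec 1) >= it -> pop '-' to output
  Push '+' onto operator stack -> op-stack: [+]
  Operand 16 -> output
  End of input: pop '+' to output
Postfix result: 6 10 - 16 +

6 10 - 16 +


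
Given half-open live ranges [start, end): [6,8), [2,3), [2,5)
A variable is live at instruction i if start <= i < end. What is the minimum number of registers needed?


Live ranges:
  Var0: [6, 8)
  Var1: [2, 3)
  Var2: [2, 5)
Sweep-line events (position, delta, active):
  pos=2 start -> active=1
  pos=2 start -> active=2
  pos=3 end -> active=1
  pos=5 end -> active=0
  pos=6 start -> active=1
  pos=8 end -> active=0
Maximum simultaneous active: 2
Minimum registers needed: 2

2


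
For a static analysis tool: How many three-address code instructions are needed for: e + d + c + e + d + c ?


Expression: e + d + c + e + d + c
Generating three-address code (respecting * over +/- precedence):
  Instruction 1: t1 = e + d
  Instruction 2: t2 = t1 + c
  Instruction 3: t3 = t2 + e
  Instruction 4: t4 = t3 + d
  Instruction 5: t5 = t4 + c
Total instructions: 5

5


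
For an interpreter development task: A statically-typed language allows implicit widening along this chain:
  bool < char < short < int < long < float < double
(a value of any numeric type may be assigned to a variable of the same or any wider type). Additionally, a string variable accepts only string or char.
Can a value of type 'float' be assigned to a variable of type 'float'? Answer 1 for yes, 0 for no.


Target variable type: float
Source value type: float
Numeric ranks: float=5, float=5
Widening allowed iff rank(source) <= rank(target): 5 <= 5? Yes
Result: 1

1


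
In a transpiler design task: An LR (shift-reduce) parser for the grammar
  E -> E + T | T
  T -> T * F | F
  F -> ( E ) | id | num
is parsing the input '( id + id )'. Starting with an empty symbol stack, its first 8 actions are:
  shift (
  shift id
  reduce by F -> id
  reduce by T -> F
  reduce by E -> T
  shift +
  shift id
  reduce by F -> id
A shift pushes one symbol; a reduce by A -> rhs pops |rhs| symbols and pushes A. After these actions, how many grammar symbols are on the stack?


Tracking the symbol stack through each action:
  Action 1: shift '(' : push -> stack = [(] (size 1)
  Action 2: shift 'id' : push -> stack = [(, id] (size 2)
  Action 3: reduce by F -> id : pop 1, push F -> stack = [(, F] (size 2)
  Action 4: reduce by T -> F : pop 1, push T -> stack = [(, T] (size 2)
  Action 5: reduce by E -> T : pop 1, push E -> stack = [(, E] (size 2)
  Action 6: shift '+' : push -> stack = [(, E, +] (size 3)
  Action 7: shift 'id' : push -> stack = [(, E, +, id] (size 4)
  Action 8: reduce by F -> id : pop 1, push F -> stack = [(, E, +, F] (size 4)
Final stack size: 4

4


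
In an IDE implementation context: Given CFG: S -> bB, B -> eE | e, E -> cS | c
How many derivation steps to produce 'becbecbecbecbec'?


Grammar: S -> bB, B -> eE | e, E -> cS | c
Deriving 'becbecbecbecbec':
Step 1: S -> bB => bB
Step 2: B -> eE => beE
Step 3: E -> cS => becS
Step 4: S -> bB => becbB
Step 5: B -> eE => becbeE
Step 6: E -> cS => becbecS
Step 7: S -> bB => becbecbB
Step 8: B -> eE => becbecbeE
Step 9: E -> cS => becbecbecS
Step 10: S -> bB => becbecbecbB
Step 11: B -> eE => becbecbecbeE
Step 12: E -> cS => becbecbecbecS
Step 13: S -> bB => becbecbecbecbB
Step 14: B -> eE => becbecbecbecbeE
Step 15: E -> c => becbecbecbecbec
Total derivation steps: 15

15


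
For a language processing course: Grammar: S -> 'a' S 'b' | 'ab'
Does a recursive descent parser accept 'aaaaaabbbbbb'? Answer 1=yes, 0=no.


Grammar accepts strings of the form a^n b^n (n >= 1)
Word: 'aaaaaabbbbbb'
Counting: 6 a's and 6 b's
Check: 6 == 6? Yes
Derivation (S -> aSb applied 5 time(s), then S -> ab): S => aSb => aaSbb => aaaSbbb => aaaaSbbbb => aaaaaSbbbbb => aaaaaabbbbbb
Accepted

1


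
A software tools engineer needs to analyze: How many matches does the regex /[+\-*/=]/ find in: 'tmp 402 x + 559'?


Pattern: /[+\-*/=]/ (operators)
Input: 'tmp 402 x + 559'
Scanning for matches:
  Match 1: '+'
Total matches: 1

1


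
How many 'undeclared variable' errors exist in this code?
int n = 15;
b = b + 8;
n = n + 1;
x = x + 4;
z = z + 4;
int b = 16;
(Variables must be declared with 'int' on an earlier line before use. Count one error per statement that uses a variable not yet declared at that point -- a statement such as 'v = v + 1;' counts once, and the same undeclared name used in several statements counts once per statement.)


Scanning code line by line:
  Line 1: declare 'n' -> declared = ['n']
  Line 2: use 'b' -> ERROR (undeclared)
  Line 3: use 'n' -> OK (declared)
  Line 4: use 'x' -> ERROR (undeclared)
  Line 5: use 'z' -> ERROR (undeclared)
  Line 6: declare 'b' -> declared = ['b', 'n']
Total undeclared variable errors: 3

3


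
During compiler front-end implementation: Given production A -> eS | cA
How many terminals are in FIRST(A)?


Production: A -> eS | cA
Examining each alternative for leading terminals:
  A -> eS : first terminal = 'e'
  A -> cA : first terminal = 'c'
FIRST(A) = {c, e}
Count: 2

2


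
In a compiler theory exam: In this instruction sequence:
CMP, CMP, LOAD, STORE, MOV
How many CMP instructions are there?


Scanning instruction sequence for CMP:
  Position 1: CMP <- MATCH
  Position 2: CMP <- MATCH
  Position 3: LOAD
  Position 4: STORE
  Position 5: MOV
Matches at positions: [1, 2]
Total CMP count: 2

2


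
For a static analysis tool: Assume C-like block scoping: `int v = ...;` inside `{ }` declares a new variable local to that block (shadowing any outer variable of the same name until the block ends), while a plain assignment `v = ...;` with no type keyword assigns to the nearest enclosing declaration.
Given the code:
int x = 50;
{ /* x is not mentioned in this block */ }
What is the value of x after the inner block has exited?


Analyzing scoping rules:
Outer scope: declares x = 50
Inner block: x is neither redeclared nor assigned -> unchanged
After the block -> 50
Result: 50

50


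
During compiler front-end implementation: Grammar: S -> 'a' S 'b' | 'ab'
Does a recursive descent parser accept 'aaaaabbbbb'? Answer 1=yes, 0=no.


Grammar accepts strings of the form a^n b^n (n >= 1)
Word: 'aaaaabbbbb'
Counting: 5 a's and 5 b's
Check: 5 == 5? Yes
Derivation (S -> aSb applied 4 time(s), then S -> ab): S => aSb => aaSbb => aaaSbbb => aaaaSbbbb => aaaaabbbbb
Accepted

1


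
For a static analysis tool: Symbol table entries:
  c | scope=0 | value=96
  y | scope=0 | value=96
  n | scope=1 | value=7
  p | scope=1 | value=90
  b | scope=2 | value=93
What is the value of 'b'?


Searching symbol table for 'b':
  c | scope=0 | value=96
  y | scope=0 | value=96
  n | scope=1 | value=7
  p | scope=1 | value=90
  b | scope=2 | value=93 <- MATCH
Found 'b' at scope 2 with value 93

93


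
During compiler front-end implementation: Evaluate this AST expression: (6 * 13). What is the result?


Expression: (6 * 13)
Evaluating step by step:
  6 * 13 = 78
Result: 78

78


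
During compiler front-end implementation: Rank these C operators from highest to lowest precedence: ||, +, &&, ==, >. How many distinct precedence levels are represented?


Looking up precedence for each operator:
  || -> precedence 1
  + -> precedence 5
  && -> precedence 2
  == -> precedence 3
  > -> precedence 4
Sorted highest to lowest: +, >, ==, &&, ||
Distinct precedence values: [5, 4, 3, 2, 1]
Number of distinct levels: 5

5


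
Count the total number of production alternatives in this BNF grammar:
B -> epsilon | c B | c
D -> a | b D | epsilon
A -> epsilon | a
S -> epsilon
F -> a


Counting alternatives per rule:
  B: 3 alternative(s)
  D: 3 alternative(s)
  A: 2 alternative(s)
  S: 1 alternative(s)
  F: 1 alternative(s)
Sum: 3 + 3 + 2 + 1 + 1 = 10

10


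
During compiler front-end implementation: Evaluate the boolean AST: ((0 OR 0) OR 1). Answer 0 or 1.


Step 1: Evaluate inner node
  0 OR 0 = 0
Step 2: Evaluate root node
  0 OR 1 = 1

1


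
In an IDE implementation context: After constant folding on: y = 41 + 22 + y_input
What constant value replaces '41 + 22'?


Identifying constant sub-expression:
  Original: y = 41 + 22 + y_input
  41 and 22 are both compile-time constants
  Evaluating: 41 + 22 = 63
  After folding: y = 63 + y_input

63


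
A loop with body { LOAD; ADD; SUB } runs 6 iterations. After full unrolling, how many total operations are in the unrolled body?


Loop body operations: LOAD, ADD, SUB (3 ops per iteration)
Unrolling 6 iterations:
  Iteration 1: LOAD, ADD, SUB (3 ops)
  Iteration 2: LOAD, ADD, SUB (3 ops)
  Iteration 3: LOAD, ADD, SUB (3 ops)
  Iteration 4: LOAD, ADD, SUB (3 ops)
  Iteration 5: LOAD, ADD, SUB (3 ops)
  Iteration 6: LOAD, ADD, SUB (3 ops)
Total: 6 iterations * 3 ops/iter = 18 operations

18


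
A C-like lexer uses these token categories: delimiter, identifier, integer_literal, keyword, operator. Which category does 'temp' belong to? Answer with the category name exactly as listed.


Token: 'temp'
Checking categories:
  identifier: YES
  integer_literal: no
  operator: no
  keyword: no
  delimiter: no
Category: identifier

identifier


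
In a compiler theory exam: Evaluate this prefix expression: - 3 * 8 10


Parsing prefix expression: - 3 * 8 10
Step 1: Innermost operation '* 8 10'
  8 * 10 = 80
Step 2: Outer operation '- 3 [80]'
  3 - 80 = -77

-77


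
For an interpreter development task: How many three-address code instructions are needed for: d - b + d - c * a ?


Expression: d - b + d - c * a
Generating three-address code (respecting * over +/- precedence):
  Instruction 1: t1 = c * a
  Instruction 2: t2 = d - b
  Instruction 3: t3 = t2 + d
  Instruction 4: t4 = t3 - t1
Total instructions: 4

4


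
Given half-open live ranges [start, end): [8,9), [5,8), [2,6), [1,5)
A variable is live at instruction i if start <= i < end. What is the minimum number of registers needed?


Live ranges:
  Var0: [8, 9)
  Var1: [5, 8)
  Var2: [2, 6)
  Var3: [1, 5)
Sweep-line events (position, delta, active):
  pos=1 start -> active=1
  pos=2 start -> active=2
  pos=5 end -> active=1
  pos=5 start -> active=2
  pos=6 end -> active=1
  pos=8 end -> active=0
  pos=8 start -> active=1
  pos=9 end -> active=0
Maximum simultaneous active: 2
Minimum registers needed: 2

2


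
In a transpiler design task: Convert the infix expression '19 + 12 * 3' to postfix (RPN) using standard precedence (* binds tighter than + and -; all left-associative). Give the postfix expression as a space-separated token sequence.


Applying the shunting-yard algorithm:
  Operand 19 -> output
  Push '+' onto operator stack -> op-stack: [+]
  Operand 12 -> output
  Push '*' onto operator stack -> op-stack: [+, *]
  Operand 3 -> output
  End of input: pop '*' to output
  End of input: pop '+' to output
Postfix result: 19 12 3 * +

19 12 3 * +


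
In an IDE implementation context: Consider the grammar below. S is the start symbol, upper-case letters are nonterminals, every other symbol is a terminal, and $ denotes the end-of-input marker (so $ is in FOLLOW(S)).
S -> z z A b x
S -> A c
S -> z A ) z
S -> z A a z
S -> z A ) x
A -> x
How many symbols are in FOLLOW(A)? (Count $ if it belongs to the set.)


S is the start symbol and does not occur in any rule body, so FOLLOW(S) = {$}.
Examining every occurrence of A in a rule body:
  S -> z z A b x : A is followed by terminal 'b' -> add 'b'
  S -> A c : A is followed by terminal 'c' -> add 'c'
  S -> z A ) z : A is followed by terminal ')' -> add ')'
  S -> z A a z : A is followed by terminal 'a' -> add 'a'
  S -> z A ) x : A is followed by terminal ')' -> add ')' (already in the set)
  A -> x : A does not occur in the body -> contributes nothing
FOLLOW(A) = {), a, b, c}
Count: 4

4


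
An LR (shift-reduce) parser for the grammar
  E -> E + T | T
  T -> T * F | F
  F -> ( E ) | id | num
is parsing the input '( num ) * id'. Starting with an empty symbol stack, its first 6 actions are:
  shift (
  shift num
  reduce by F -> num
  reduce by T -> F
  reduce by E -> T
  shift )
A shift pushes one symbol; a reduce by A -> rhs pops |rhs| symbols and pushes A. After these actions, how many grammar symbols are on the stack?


Tracking the symbol stack through each action:
  Action 1: shift '(' : push -> stack = [(] (size 1)
  Action 2: shift 'num' : push -> stack = [(, num] (size 2)
  Action 3: reduce by F -> num : pop 1, push F -> stack = [(, F] (size 2)
  Action 4: reduce by T -> F : pop 1, push T -> stack = [(, T] (size 2)
  Action 5: reduce by E -> T : pop 1, push E -> stack = [(, E] (size 2)
  Action 6: shift ')' : push -> stack = [(, E, )] (size 3)
Final stack size: 3

3


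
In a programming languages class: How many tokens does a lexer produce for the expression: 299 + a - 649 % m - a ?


Scanning '299 + a - 649 % m - a'
Token 1: '299' -> integer_literal
Token 2: '+' -> operator
Token 3: 'a' -> identifier
Token 4: '-' -> operator
Token 5: '649' -> integer_literal
Token 6: '%' -> operator
Token 7: 'm' -> identifier
Token 8: '-' -> operator
Token 9: 'a' -> identifier
Total tokens: 9

9


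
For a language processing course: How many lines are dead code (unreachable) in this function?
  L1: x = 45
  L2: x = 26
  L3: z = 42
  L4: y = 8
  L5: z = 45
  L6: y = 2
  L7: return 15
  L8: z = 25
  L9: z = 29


Analyzing control flow:
  L1: reachable (before return)
  L2: reachable (before return)
  L3: reachable (before return)
  L4: reachable (before return)
  L5: reachable (before return)
  L6: reachable (before return)
  L7: reachable (return statement)
  L8: DEAD (after return at L7)
  L9: DEAD (after return at L7)
Return at L7, total lines = 9
Dead lines: L8 through L9
Count: 2

2


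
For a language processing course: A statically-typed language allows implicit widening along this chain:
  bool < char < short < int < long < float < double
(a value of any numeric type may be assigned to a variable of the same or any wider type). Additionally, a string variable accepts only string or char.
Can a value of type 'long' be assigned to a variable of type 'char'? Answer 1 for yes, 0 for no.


Target variable type: char
Source value type: long
Numeric ranks: long=4, char=1
Widening allowed iff rank(source) <= rank(target): 4 <= 1? No
Result: 0

0


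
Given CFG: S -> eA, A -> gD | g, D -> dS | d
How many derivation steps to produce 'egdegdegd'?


Grammar: S -> eA, A -> gD | g, D -> dS | d
Deriving 'egdegdegd':
Step 1: S -> eA => eA
Step 2: A -> gD => egD
Step 3: D -> dS => egdS
Step 4: S -> eA => egdeA
Step 5: A -> gD => egdegD
Step 6: D -> dS => egdegdS
Step 7: S -> eA => egdegdeA
Step 8: A -> gD => egdegdegD
Step 9: D -> d => egdegdegd
Total derivation steps: 9

9


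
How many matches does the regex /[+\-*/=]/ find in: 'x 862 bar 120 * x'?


Pattern: /[+\-*/=]/ (operators)
Input: 'x 862 bar 120 * x'
Scanning for matches:
  Match 1: '*'
Total matches: 1

1


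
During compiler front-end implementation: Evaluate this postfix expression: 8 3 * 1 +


Processing tokens left to right:
Push 8, Push 3
Pop 8 and 3, compute 8 * 3 = 24, push 24
Push 1
Pop 24 and 1, compute 24 + 1 = 25, push 25
Stack result: 25

25


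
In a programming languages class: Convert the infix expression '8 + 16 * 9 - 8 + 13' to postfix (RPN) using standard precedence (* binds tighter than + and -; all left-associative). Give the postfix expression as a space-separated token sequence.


Applying the shunting-yard algorithm:
  Operand 8 -> output
  Push '+' onto operator stack -> op-stack: [+]
  Operand 16 -> output
  Push '*' onto operator stack -> op-stack: [+, *]
  Operand 9 -> output
  See '-' (prec 1); top '*' (prec 2) >= it -> pop '*' to output
  See '-' (prec 1); top '+' (prec 1) >= it -> pop '+' to output
  Push '-' onto operator stack -> op-stack: [-]
  Operand 8 -> output
  See '+' (prec 1); top '-' (prec 1) >= it -> pop '-' to output
  Push '+' onto operator stack -> op-stack: [+]
  Operand 13 -> output
  End of input: pop '+' to output
Postfix result: 8 16 9 * + 8 - 13 +

8 16 9 * + 8 - 13 +


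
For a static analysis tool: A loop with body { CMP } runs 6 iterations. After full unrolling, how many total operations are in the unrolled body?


Loop body operations: CMP (1 op per iteration)
Unrolling 6 iterations:
  Iteration 1: CMP (1 ops)
  Iteration 2: CMP (1 ops)
  Iteration 3: CMP (1 ops)
  Iteration 4: CMP (1 ops)
  Iteration 5: CMP (1 ops)
  Iteration 6: CMP (1 ops)
Total: 6 iterations * 1 ops/iter = 6 operations

6


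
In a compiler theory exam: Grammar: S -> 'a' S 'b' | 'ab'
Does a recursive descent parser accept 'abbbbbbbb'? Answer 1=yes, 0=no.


Grammar accepts strings of the form a^n b^n (n >= 1)
Word: 'abbbbbbbb'
Counting: 1 a's and 8 b's
Check: 1 == 8? No
Mismatch: a-count != b-count
Rejected

0


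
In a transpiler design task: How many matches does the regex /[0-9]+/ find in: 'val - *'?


Pattern: /[0-9]+/ (int literals)
Input: 'val - *'
Scanning for matches:
Total matches: 0

0


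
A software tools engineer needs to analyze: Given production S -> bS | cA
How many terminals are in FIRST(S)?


Production: S -> bS | cA
Examining each alternative for leading terminals:
  S -> bS : first terminal = 'b'
  S -> cA : first terminal = 'c'
FIRST(S) = {b, c}
Count: 2

2


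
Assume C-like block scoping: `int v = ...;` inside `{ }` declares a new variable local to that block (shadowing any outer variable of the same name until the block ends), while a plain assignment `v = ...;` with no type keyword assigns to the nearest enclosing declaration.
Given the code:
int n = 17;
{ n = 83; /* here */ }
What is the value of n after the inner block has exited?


Analyzing scoping rules:
Outer scope: declares n = 17
Inner block: 'n = 83;' has no type keyword, so it is an assignment to the outer n (no shadowing)
The assignment changed the outer variable itself, so the new value persists after the block -> 83
Result: 83

83


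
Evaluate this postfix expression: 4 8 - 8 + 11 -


Processing tokens left to right:
Push 4, Push 8
Pop 4 and 8, compute 4 - 8 = -4, push -4
Push 8
Pop -4 and 8, compute -4 + 8 = 4, push 4
Push 11
Pop 4 and 11, compute 4 - 11 = -7, push -7
Stack result: -7

-7


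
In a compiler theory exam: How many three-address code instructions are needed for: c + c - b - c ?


Expression: c + c - b - c
Generating three-address code (respecting * over +/- precedence):
  Instruction 1: t1 = c + c
  Instruction 2: t2 = t1 - b
  Instruction 3: t3 = t2 - c
Total instructions: 3

3


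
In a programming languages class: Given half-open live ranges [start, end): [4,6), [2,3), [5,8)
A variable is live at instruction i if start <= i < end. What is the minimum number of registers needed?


Live ranges:
  Var0: [4, 6)
  Var1: [2, 3)
  Var2: [5, 8)
Sweep-line events (position, delta, active):
  pos=2 start -> active=1
  pos=3 end -> active=0
  pos=4 start -> active=1
  pos=5 start -> active=2
  pos=6 end -> active=1
  pos=8 end -> active=0
Maximum simultaneous active: 2
Minimum registers needed: 2

2


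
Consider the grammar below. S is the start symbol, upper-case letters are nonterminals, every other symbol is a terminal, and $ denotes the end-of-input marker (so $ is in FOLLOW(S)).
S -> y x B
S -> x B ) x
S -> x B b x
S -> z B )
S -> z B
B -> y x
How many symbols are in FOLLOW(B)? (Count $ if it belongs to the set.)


S is the start symbol and does not occur in any rule body, so FOLLOW(S) = {$}.
Examining every occurrence of B in a rule body:
  S -> y x B : B is at the right end -> add FOLLOW(S) = {$}
  S -> x B ) x : B is followed by terminal ')' -> add ')'
  S -> x B b x : B is followed by terminal 'b' -> add 'b'
  S -> z B ) : B is followed by terminal ')' -> add ')' (already in the set)
  S -> z B : B is at the right end -> add FOLLOW(S) = {$} (already in the set)
  B -> y x : B does not occur in the body -> contributes nothing
FOLLOW(B) = {), b, $}
Count: 3

3


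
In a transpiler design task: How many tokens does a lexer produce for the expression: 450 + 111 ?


Scanning '450 + 111'
Token 1: '450' -> integer_literal
Token 2: '+' -> operator
Token 3: '111' -> integer_literal
Total tokens: 3

3


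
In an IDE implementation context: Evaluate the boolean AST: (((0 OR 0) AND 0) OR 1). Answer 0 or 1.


Step 1: Evaluate inner node
  0 OR 0 = 0
Step 2: Evaluate next node
  0 AND 0 = 0
Step 3: Evaluate root node
  0 OR 1 = 1

1


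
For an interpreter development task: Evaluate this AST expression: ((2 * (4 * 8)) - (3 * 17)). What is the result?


Expression: ((2 * (4 * 8)) - (3 * 17))
Evaluating step by step:
  4 * 8 = 32
  2 * 32 = 64
  3 * 17 = 51
  64 - 51 = 13
Result: 13

13


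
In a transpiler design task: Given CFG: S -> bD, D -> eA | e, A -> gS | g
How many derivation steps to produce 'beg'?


Grammar: S -> bD, D -> eA | e, A -> gS | g
Deriving 'beg':
Step 1: S -> bD => bD
Step 2: D -> eA => beA
Step 3: A -> g => beg
Total derivation steps: 3

3


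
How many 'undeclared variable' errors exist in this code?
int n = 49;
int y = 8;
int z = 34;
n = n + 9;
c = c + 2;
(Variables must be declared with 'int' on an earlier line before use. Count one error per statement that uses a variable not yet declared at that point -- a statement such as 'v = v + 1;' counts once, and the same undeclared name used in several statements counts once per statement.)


Scanning code line by line:
  Line 1: declare 'n' -> declared = ['n']
  Line 2: declare 'y' -> declared = ['n', 'y']
  Line 3: declare 'z' -> declared = ['n', 'y', 'z']
  Line 4: use 'n' -> OK (declared)
  Line 5: use 'c' -> ERROR (undeclared)
Total undeclared variable errors: 1

1


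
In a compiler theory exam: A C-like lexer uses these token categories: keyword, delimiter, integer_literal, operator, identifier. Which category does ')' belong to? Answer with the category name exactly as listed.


Token: ')'
Checking categories:
  identifier: no
  integer_literal: no
  operator: no
  keyword: no
  delimiter: YES
Category: delimiter

delimiter


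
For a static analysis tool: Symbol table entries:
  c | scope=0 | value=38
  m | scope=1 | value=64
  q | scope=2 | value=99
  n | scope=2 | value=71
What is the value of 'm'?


Searching symbol table for 'm':
  c | scope=0 | value=38
  m | scope=1 | value=64 <- MATCH
  q | scope=2 | value=99
  n | scope=2 | value=71
Found 'm' at scope 1 with value 64

64


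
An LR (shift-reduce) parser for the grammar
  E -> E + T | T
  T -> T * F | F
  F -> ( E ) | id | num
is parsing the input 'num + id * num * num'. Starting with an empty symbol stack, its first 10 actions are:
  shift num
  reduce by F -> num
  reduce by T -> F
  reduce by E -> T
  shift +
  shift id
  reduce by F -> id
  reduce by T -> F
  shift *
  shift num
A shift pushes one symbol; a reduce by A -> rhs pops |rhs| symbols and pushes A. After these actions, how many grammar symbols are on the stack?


Tracking the symbol stack through each action:
  Action 1: shift 'num' : push -> stack = [num] (size 1)
  Action 2: reduce by F -> num : pop 1, push F -> stack = [F] (size 1)
  Action 3: reduce by T -> F : pop 1, push T -> stack = [T] (size 1)
  Action 4: reduce by E -> T : pop 1, push E -> stack = [E] (size 1)
  Action 5: shift '+' : push -> stack = [E, +] (size 2)
  Action 6: shift 'id' : push -> stack = [E, +, id] (size 3)
  Action 7: reduce by F -> id : pop 1, push F -> stack = [E, +, F] (size 3)
  Action 8: reduce by T -> F : pop 1, push T -> stack = [E, +, T] (size 3)
  Action 9: shift '*' : push -> stack = [E, +, T, *] (size 4)
  Action 10: shift 'num' : push -> stack = [E, +, T, *, num] (size 5)
Final stack size: 5

5


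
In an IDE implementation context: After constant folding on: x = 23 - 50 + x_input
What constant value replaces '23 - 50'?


Identifying constant sub-expression:
  Original: x = 23 - 50 + x_input
  23 and 50 are both compile-time constants
  Evaluating: 23 - 50 = -27
  After folding: x = -27 + x_input

-27


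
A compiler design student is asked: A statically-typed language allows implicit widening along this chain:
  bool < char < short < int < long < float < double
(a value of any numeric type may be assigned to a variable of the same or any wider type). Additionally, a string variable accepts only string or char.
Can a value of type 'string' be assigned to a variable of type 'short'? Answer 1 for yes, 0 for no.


Target variable type: short
Source value type: string
Rule: string cannot widen to any numeric type
Result: 0

0


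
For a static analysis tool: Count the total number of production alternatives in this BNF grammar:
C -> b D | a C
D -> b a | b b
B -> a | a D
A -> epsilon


Counting alternatives per rule:
  C: 2 alternative(s)
  D: 2 alternative(s)
  B: 2 alternative(s)
  A: 1 alternative(s)
Sum: 2 + 2 + 2 + 1 = 7

7


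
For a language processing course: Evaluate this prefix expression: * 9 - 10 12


Parsing prefix expression: * 9 - 10 12
Step 1: Innermost operation '- 10 12'
  10 - 12 = -2
Step 2: Outer operation '* 9 [-2]'
  9 * -2 = -18

-18


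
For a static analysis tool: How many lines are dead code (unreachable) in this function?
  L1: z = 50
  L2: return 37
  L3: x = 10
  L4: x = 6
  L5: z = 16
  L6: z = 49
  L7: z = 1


Analyzing control flow:
  L1: reachable (before return)
  L2: reachable (return statement)
  L3: DEAD (after return at L2)
  L4: DEAD (after return at L2)
  L5: DEAD (after return at L2)
  L6: DEAD (after return at L2)
  L7: DEAD (after return at L2)
Return at L2, total lines = 7
Dead lines: L3 through L7
Count: 5

5


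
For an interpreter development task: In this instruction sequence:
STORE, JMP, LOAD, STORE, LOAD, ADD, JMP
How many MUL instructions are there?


Scanning instruction sequence for MUL:
  Position 1: STORE
  Position 2: JMP
  Position 3: LOAD
  Position 4: STORE
  Position 5: LOAD
  Position 6: ADD
  Position 7: JMP
Matches at positions: []
Total MUL count: 0

0


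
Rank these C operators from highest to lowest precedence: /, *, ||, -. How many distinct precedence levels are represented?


Looking up precedence for each operator:
  / -> precedence 6
  * -> precedence 6
  || -> precedence 1
  - -> precedence 5
Sorted highest to lowest: /, *, -, ||
Distinct precedence values: [6, 5, 1]
Number of distinct levels: 3

3


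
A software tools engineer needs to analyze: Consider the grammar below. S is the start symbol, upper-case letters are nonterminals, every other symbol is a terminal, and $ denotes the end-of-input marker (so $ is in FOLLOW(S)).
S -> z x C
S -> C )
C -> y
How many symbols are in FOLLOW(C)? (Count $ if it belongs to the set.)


S is the start symbol and does not occur in any rule body, so FOLLOW(S) = {$}.
Examining every occurrence of C in a rule body:
  S -> z x C : C is at the right end -> add FOLLOW(S) = {$}
  S -> C ) : C is followed by terminal ')' -> add ')'
  C -> y : C does not occur in the body -> contributes nothing
FOLLOW(C) = {), $}
Count: 2

2


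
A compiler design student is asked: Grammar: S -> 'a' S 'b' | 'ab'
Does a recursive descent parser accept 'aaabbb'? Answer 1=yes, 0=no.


Grammar accepts strings of the form a^n b^n (n >= 1)
Word: 'aaabbb'
Counting: 3 a's and 3 b's
Check: 3 == 3? Yes
Derivation (S -> aSb applied 2 time(s), then S -> ab): S => aSb => aaSbb => aaabbb
Accepted

1


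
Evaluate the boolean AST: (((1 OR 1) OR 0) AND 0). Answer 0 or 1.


Step 1: Evaluate inner node
  1 OR 1 = 1
Step 2: Evaluate next node
  1 OR 0 = 1
Step 3: Evaluate root node
  1 AND 0 = 0

0


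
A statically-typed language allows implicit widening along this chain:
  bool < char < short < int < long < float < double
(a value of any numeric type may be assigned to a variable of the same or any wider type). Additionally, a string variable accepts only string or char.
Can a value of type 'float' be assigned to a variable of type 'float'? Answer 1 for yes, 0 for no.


Target variable type: float
Source value type: float
Numeric ranks: float=5, float=5
Widening allowed iff rank(source) <= rank(target): 5 <= 5? Yes
Result: 1

1


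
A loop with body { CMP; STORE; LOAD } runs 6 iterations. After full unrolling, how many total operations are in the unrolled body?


Loop body operations: CMP, STORE, LOAD (3 ops per iteration)
Unrolling 6 iterations:
  Iteration 1: CMP, STORE, LOAD (3 ops)
  Iteration 2: CMP, STORE, LOAD (3 ops)
  Iteration 3: CMP, STORE, LOAD (3 ops)
  Iteration 4: CMP, STORE, LOAD (3 ops)
  Iteration 5: CMP, STORE, LOAD (3 ops)
  Iteration 6: CMP, STORE, LOAD (3 ops)
Total: 6 iterations * 3 ops/iter = 18 operations

18


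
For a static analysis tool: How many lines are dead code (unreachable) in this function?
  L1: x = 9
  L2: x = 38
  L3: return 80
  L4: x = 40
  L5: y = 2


Analyzing control flow:
  L1: reachable (before return)
  L2: reachable (before return)
  L3: reachable (return statement)
  L4: DEAD (after return at L3)
  L5: DEAD (after return at L3)
Return at L3, total lines = 5
Dead lines: L4 through L5
Count: 2

2


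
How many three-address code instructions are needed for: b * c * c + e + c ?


Expression: b * c * c + e + c
Generating three-address code (respecting * over +/- precedence):
  Instruction 1: t1 = b * c
  Instruction 2: t2 = t1 * c
  Instruction 3: t3 = t2 + e
  Instruction 4: t4 = t3 + c
Total instructions: 4

4


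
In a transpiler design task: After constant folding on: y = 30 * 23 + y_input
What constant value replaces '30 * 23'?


Identifying constant sub-expression:
  Original: y = 30 * 23 + y_input
  30 and 23 are both compile-time constants
  Evaluating: 30 * 23 = 690
  After folding: y = 690 + y_input

690


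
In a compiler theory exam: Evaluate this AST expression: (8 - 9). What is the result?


Expression: (8 - 9)
Evaluating step by step:
  8 - 9 = -1
Result: -1

-1


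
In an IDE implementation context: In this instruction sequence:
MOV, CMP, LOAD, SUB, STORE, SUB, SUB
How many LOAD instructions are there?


Scanning instruction sequence for LOAD:
  Position 1: MOV
  Position 2: CMP
  Position 3: LOAD <- MATCH
  Position 4: SUB
  Position 5: STORE
  Position 6: SUB
  Position 7: SUB
Matches at positions: [3]
Total LOAD count: 1

1


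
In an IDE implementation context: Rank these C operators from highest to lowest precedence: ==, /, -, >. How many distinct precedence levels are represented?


Looking up precedence for each operator:
  == -> precedence 3
  / -> precedence 6
  - -> precedence 5
  > -> precedence 4
Sorted highest to lowest: /, -, >, ==
Distinct precedence values: [6, 5, 4, 3]
Number of distinct levels: 4

4


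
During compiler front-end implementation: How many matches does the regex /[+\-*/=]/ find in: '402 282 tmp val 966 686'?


Pattern: /[+\-*/=]/ (operators)
Input: '402 282 tmp val 966 686'
Scanning for matches:
Total matches: 0

0


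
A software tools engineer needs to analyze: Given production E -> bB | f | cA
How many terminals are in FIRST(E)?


Production: E -> bB | f | cA
Examining each alternative for leading terminals:
  E -> bB : first terminal = 'b'
  E -> f : first terminal = 'f'
  E -> cA : first terminal = 'c'
FIRST(E) = {b, c, f}
Count: 3

3


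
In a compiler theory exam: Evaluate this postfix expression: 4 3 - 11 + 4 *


Processing tokens left to right:
Push 4, Push 3
Pop 4 and 3, compute 4 - 3 = 1, push 1
Push 11
Pop 1 and 11, compute 1 + 11 = 12, push 12
Push 4
Pop 12 and 4, compute 12 * 4 = 48, push 48
Stack result: 48

48


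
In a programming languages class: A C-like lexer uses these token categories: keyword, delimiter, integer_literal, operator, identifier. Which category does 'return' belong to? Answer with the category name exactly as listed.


Token: 'return'
Checking categories:
  identifier: no
  integer_literal: no
  operator: no
  keyword: YES
  delimiter: no
Category: keyword

keyword


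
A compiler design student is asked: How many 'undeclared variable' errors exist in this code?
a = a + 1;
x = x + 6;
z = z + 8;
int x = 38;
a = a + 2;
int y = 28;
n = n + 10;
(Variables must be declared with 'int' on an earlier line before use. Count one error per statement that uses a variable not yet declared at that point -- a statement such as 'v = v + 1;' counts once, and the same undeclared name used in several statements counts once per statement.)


Scanning code line by line:
  Line 1: use 'a' -> ERROR (undeclared)
  Line 2: use 'x' -> ERROR (undeclared)
  Line 3: use 'z' -> ERROR (undeclared)
  Line 4: declare 'x' -> declared = ['x']
  Line 5: use 'a' -> ERROR (undeclared)
  Line 6: declare 'y' -> declared = ['x', 'y']
  Line 7: use 'n' -> ERROR (undeclared)
Total undeclared variable errors: 5

5


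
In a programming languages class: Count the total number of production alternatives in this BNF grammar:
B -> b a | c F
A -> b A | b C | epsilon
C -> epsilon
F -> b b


Counting alternatives per rule:
  B: 2 alternative(s)
  A: 3 alternative(s)
  C: 1 alternative(s)
  F: 1 alternative(s)
Sum: 2 + 3 + 1 + 1 = 7

7


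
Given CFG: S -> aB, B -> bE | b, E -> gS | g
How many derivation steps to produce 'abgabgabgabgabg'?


Grammar: S -> aB, B -> bE | b, E -> gS | g
Deriving 'abgabgabgabgabg':
Step 1: S -> aB => aB
Step 2: B -> bE => abE
Step 3: E -> gS => abgS
Step 4: S -> aB => abgaB
Step 5: B -> bE => abgabE
Step 6: E -> gS => abgabgS
Step 7: S -> aB => abgabgaB
Step 8: B -> bE => abgabgabE
Step 9: E -> gS => abgabgabgS
Step 10: S -> aB => abgabgabgaB
Step 11: B -> bE => abgabgabgabE
Step 12: E -> gS => abgabgabgabgS
Step 13: S -> aB => abgabgabgabgaB
Step 14: B -> bE => abgabgabgabgabE
Step 15: E -> g => abgabgabgabgabg
Total derivation steps: 15

15


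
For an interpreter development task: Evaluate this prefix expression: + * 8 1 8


Parsing prefix expression: + * 8 1 8
Step 1: Innermost operation '* 8 1'
  8 * 1 = 8
Step 2: Outer operation '+ [8] 8'
  8 + 8 = 16

16


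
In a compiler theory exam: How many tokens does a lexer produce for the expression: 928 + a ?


Scanning '928 + a'
Token 1: '928' -> integer_literal
Token 2: '+' -> operator
Token 3: 'a' -> identifier
Total tokens: 3

3


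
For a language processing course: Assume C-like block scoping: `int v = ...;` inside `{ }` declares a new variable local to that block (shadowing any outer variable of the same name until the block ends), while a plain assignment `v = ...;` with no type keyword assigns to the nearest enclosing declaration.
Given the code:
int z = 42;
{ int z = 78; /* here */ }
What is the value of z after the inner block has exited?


Analyzing scoping rules:
Outer scope: declares z = 42
Inner block: 'int z = 78;' declares a NEW z that shadows the outer one
When the block exits the inner z goes out of scope; the outer z was never modified -> 42
Result: 42

42


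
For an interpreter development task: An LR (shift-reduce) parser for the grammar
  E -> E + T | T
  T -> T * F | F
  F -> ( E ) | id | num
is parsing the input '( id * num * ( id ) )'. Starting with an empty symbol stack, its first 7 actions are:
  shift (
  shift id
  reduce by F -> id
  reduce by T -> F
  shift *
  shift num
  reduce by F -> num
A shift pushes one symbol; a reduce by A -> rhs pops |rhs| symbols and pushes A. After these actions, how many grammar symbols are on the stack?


Tracking the symbol stack through each action:
  Action 1: shift '(' : push -> stack = [(] (size 1)
  Action 2: shift 'id' : push -> stack = [(, id] (size 2)
  Action 3: reduce by F -> id : pop 1, push F -> stack = [(, F] (size 2)
  Action 4: reduce by T -> F : pop 1, push T -> stack = [(, T] (size 2)
  Action 5: shift '*' : push -> stack = [(, T, *] (size 3)
  Action 6: shift 'num' : push -> stack = [(, T, *, num] (size 4)
  Action 7: reduce by F -> num : pop 1, push F -> stack = [(, T, *, F] (size 4)
Final stack size: 4

4


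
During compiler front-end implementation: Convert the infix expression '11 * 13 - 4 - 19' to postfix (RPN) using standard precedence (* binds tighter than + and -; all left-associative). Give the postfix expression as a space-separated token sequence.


Applying the shunting-yard algorithm:
  Operand 11 -> output
  Push '*' onto operator stack -> op-stack: [*]
  Operand 13 -> output
  See '-' (prec 1); top '*' (prec 2) >= it -> pop '*' to output
  Push '-' onto operator stack -> op-stack: [-]
  Operand 4 -> output
  See '-' (prec 1); top '-' (prec 1) >= it -> pop '-' to output
  Push '-' onto operator stack -> op-stack: [-]
  Operand 19 -> output
  End of input: pop '-' to output
Postfix result: 11 13 * 4 - 19 -

11 13 * 4 - 19 -
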